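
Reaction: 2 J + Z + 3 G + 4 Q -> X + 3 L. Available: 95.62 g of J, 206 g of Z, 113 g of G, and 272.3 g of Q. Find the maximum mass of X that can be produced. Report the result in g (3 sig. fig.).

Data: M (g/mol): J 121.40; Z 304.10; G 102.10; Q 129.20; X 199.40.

73.6 g

n(J) = 95.62 / 121.40 = 0.7876 mol
n(Z) = 206.0 / 304.10 = 0.6774 mol
n(G) = 113.0 / 102.10 = 1.107 mol
n(Q) = 272.3 / 129.20 = 2.108 mol
n/ν for J = 0.7876/2 = 0.3938
n/ν for Z = 0.6774/1 = 0.6774
n/ν for G = 1.107/3 = 0.3690
n/ν for Q = 2.108/4 = 0.5270
Smallest n/ν is G → limiting reagent.
n(X) = (1/3) × 1.107 = 0.3690 mol
mass = 0.3690 × 199.40 = 73.58 g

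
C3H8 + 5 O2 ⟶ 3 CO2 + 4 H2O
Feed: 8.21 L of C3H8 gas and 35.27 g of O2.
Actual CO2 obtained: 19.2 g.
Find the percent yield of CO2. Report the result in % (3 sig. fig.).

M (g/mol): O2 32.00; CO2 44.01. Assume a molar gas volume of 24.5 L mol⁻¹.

66.0 %

n(C3H8) = 8.210 / 24.5 = 0.3351 mol
n(O2) = 35.27 / 32.00 = 1.102 mol
n/ν for C3H8 = 0.3351/1 = 0.3351
n/ν for O2 = 1.102/5 = 0.2204
Smallest n/ν is O2 → limiting reagent.
theoretical n(CO2) = (3/5) × 1.102 = 0.6612 mol → 29.10 g
% yield = 19.2 / 29.10 × 100 = 65.98 %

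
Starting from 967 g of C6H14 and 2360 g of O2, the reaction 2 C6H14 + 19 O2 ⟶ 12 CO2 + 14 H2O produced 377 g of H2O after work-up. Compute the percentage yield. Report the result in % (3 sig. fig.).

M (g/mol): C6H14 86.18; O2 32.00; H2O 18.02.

n(C6H14) = 967.0 / 86.18 = 11.22 mol
n(O2) = 2360 / 32.00 = 73.75 mol
n/ν for C6H14 = 11.22/2 = 5.610
n/ν for O2 = 73.75/19 = 3.882
Smallest n/ν is O2 → limiting reagent.
theoretical n(H2O) = (14/19) × 73.75 = 54.34 mol → 979.2 g
% yield = 377 / 979.2 × 100 = 38.50 %

38.5 %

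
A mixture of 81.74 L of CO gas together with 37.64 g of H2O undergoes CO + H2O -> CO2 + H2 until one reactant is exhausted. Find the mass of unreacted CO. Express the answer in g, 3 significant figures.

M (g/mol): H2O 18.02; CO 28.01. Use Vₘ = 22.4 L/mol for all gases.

43.7 g

n(CO) = 81.74 / 22.4 = 3.649 mol
n(H2O) = 37.64 / 18.02 = 2.089 mol
n/ν for CO = 3.649/1 = 3.649
n/ν for H2O = 2.089/1 = 2.089
Smallest n/ν is H2O → limiting reagent.
CO consumed = (1/1) × 2.089 = 2.089 mol
CO remaining = 3.649 − 2.089 = 1.560 mol
mass = 1.560 × 28.01 = 43.70 g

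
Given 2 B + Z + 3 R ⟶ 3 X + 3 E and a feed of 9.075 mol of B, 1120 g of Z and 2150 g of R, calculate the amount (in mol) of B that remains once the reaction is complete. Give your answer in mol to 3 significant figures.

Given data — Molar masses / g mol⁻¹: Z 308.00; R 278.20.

3.92 mol

n(B) = 9.075 mol
n(Z) = 1120 / 308.00 = 3.636 mol
n(R) = 2150 / 278.20 = 7.728 mol
n/ν → B: 4.538, Z: 3.636, R: 2.576; R is limiting.
B consumed = (2/3) × 7.728 = 5.152 mol
B remaining = 9.075 − 5.152 = 3.923 mol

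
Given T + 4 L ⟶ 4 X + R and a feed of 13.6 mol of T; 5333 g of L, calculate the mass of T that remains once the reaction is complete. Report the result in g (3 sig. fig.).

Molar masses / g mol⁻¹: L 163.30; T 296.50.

1610 g

n(T) = 13.60 mol
n(L) = 5333 / 163.30 = 32.66 mol
n/ν for T = 13.60/1 = 13.60
n/ν for L = 32.66/4 = 8.165
Smallest n/ν is L → limiting reagent.
T consumed = (1/4) × 32.66 = 8.165 mol
T remaining = 13.60 − 8.165 = 5.435 mol
mass = 5.435 × 296.50 = 1611 g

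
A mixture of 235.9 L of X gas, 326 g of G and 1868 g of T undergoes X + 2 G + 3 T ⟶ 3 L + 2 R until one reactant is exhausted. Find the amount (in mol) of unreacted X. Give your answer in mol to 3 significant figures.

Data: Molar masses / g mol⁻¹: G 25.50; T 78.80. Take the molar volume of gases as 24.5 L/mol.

3.24 mol

n(X) = 235.9 / 24.5 = 9.629 mol
n(G) = 326.0 / 25.50 = 12.78 mol
n(T) = 1868 / 78.80 = 23.71 mol
n/ν → X: 9.629, G: 6.390, T: 7.903; G is limiting.
X consumed = (1/2) × 12.78 = 6.390 mol
X remaining = 9.629 − 6.390 = 3.239 mol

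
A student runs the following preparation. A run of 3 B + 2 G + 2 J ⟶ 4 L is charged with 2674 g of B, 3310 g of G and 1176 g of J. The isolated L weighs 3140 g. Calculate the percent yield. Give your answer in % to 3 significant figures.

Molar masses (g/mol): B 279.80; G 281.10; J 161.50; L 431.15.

n(B) = 2674 / 279.80 = 9.557 mol
n(G) = 3310 / 281.10 = 11.78 mol
n(J) = 1176 / 161.50 = 7.282 mol
n/ν → B: 3.186, G: 5.890, J: 3.641; B is limiting.
theoretical n(L) = (4/3) × 9.557 = 12.74 mol → 5493 g
% yield = 3140 / 5493 × 100 = 57.16 %

57.2 %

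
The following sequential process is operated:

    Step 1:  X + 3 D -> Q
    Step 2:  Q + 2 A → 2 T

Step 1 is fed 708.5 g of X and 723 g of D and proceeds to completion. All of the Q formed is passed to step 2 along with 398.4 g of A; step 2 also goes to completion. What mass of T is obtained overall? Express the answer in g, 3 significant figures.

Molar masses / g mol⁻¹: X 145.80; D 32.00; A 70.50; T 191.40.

Step 1:
n(X) = 708.5 / 145.80 = 4.859 mol
n(D) = 723.0 / 32.00 = 22.59 mol
n/ν → X: 4.859, D: 7.530; X is limiting.
n(Q) produced = (1/1) × 4.859 = 4.859 mol
Step 2:
n(Q) available = 4.859 mol
n(A) = 398.4 / 70.50 = 5.651 mol
n/ν → Q: 4.859, A: 2.826; A is limiting.
n(T) = (2/2) × 5.651 = 5.651 mol
mass = 5.651 × 191.40 = 1082 g

1080 g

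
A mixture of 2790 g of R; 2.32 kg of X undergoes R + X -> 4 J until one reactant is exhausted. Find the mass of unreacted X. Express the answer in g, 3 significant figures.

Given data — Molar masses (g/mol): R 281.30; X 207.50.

262 g

n(R) = 2790 / 281.30 = 9.918 mol
n(X) = 2.320×1000 / 207.50 = 11.18 mol
n/ν → R: 9.918, X: 11.18; R is limiting.
X consumed = (1/1) × 9.918 = 9.918 mol
X remaining = 11.18 − 9.918 = 1.262 mol
mass = 1.262 × 207.50 = 261.9 g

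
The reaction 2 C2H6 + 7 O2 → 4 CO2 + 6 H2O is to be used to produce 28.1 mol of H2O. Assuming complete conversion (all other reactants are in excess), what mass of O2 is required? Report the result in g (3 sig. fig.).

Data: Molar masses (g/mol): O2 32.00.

n(H2O) = 28.10 mol
n(O2) = (7/6) × 28.10 = 32.78 mol
mass = 32.78 × 32.00 = 1049 g

1050 g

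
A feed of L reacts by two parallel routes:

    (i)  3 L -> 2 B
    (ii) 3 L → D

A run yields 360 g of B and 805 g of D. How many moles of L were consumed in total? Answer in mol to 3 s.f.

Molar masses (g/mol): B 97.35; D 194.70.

18.0 mol

n(B) = 360 / 97.35 = 3.698 mol
n(D) = 805 / 194.70 = 4.135 mol
n(L) via (i) = (3/2)×3.698 = 5.547 mol
n(L) via (ii) = (3/1)×4.135 = 12.41 mol
total n(L) = 5.547 + 12.41 = 17.96 mol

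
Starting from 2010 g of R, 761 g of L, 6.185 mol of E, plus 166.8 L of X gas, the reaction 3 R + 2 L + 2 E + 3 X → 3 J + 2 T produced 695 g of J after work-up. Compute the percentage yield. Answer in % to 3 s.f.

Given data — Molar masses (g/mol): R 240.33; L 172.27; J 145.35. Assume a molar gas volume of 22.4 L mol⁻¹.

n(R) = 2010 / 240.33 = 8.364 mol
n(L) = 761.0 / 172.27 = 4.417 mol
n(E) = 6.185 mol
n(X) = 166.8 / 22.4 = 7.446 mol
n/ν for R = 8.364/3 = 2.788
n/ν for L = 4.417/2 = 2.209
n/ν for E = 6.185/2 = 3.093
n/ν for X = 7.446/3 = 2.482
Smallest n/ν is L → limiting reagent.
theoretical n(J) = (3/2) × 4.417 = 6.626 mol → 963.1 g
% yield = 695 / 963.1 × 100 = 72.16 %

72.2 %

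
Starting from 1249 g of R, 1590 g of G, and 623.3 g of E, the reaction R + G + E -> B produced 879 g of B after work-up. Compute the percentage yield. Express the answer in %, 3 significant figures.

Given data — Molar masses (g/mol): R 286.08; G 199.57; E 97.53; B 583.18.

n(R) = 1249 / 286.08 = 4.366 mol
n(G) = 1590 / 199.57 = 7.967 mol
n(E) = 623.3 / 97.53 = 6.391 mol
n/ν → R: 4.366, G: 7.967, E: 6.391; R is limiting.
theoretical n(B) = (1/1) × 4.366 = 4.366 mol → 2546 g
% yield = 879 / 2546 × 100 = 34.52 %

34.5 %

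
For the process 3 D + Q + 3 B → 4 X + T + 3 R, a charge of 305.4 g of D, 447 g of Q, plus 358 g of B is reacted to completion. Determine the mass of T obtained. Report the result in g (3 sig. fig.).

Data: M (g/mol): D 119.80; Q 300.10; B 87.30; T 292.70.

249 g

n(D) = 305.4 / 119.80 = 2.549 mol
n(Q) = 447.0 / 300.10 = 1.490 mol
n(B) = 358.0 / 87.30 = 4.101 mol
n/ν for D = 2.549/3 = 0.8497
n/ν for Q = 1.490/1 = 1.490
n/ν for B = 4.101/3 = 1.367
Smallest n/ν is D → limiting reagent.
n(T) = (1/3) × 2.549 = 0.8497 mol
mass = 0.8497 × 292.70 = 248.7 g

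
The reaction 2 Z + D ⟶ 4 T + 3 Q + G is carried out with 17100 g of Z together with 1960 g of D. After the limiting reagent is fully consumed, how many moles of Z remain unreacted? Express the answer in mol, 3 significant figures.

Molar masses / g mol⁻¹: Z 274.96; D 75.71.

n(Z) = 17100 / 274.96 = 62.19 mol
n(D) = 1960 / 75.71 = 25.89 mol
n/ν for Z = 62.19/2 = 31.10
n/ν for D = 25.89/1 = 25.89
Smallest n/ν is D → limiting reagent.
Z consumed = (2/1) × 25.89 = 51.78 mol
Z remaining = 62.19 − 51.78 = 10.41 mol

10.4 mol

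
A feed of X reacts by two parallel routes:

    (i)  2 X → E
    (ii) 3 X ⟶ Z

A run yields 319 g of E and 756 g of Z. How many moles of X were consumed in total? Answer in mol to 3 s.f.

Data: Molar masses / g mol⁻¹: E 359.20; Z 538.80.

5.99 mol

n(E) = 319 / 359.20 = 0.8881 mol
n(Z) = 756 / 538.80 = 1.403 mol
n(X) via (i) = (2/1)×0.8881 = 1.776 mol
n(X) via (ii) = (3/1)×1.403 = 4.209 mol
total n(X) = 1.776 + 4.209 = 5.985 mol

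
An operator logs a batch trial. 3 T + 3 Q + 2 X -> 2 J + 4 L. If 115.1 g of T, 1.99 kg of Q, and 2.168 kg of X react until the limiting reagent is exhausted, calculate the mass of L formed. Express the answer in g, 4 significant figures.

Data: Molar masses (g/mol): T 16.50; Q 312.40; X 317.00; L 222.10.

1886 g

n(T) = 115.1 / 16.50 = 6.976 mol
n(Q) = 1.990×1000 / 312.40 = 6.370 mol
n(X) = 2.168×1000 / 317.00 = 6.839 mol
n/ν for T = 6.976/3 = 2.325
n/ν for Q = 6.370/3 = 2.123
n/ν for X = 6.839/2 = 3.420
Smallest n/ν is Q → limiting reagent.
n(L) = (4/3) × 6.370 = 8.493 mol
mass = 8.493 × 222.10 = 1886 g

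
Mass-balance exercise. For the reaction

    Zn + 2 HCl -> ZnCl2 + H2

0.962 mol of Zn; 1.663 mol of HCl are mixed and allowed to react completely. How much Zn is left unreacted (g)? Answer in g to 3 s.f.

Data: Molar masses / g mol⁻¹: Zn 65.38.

n(Zn) = 0.9620 mol
n(HCl) = 1.663 mol
n/ν for Zn = 0.9620/1 = 0.9620
n/ν for HCl = 1.663/2 = 0.8315
Smallest n/ν is HCl → limiting reagent.
Zn consumed = (1/2) × 1.663 = 0.8315 mol
Zn remaining = 0.9620 − 0.8315 = 0.1305 mol
mass = 0.1305 × 65.38 = 8.532 g

8.53 g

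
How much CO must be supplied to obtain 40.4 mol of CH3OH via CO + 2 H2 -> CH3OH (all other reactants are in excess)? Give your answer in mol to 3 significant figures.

n(CH3OH) = 40.40 mol
n(CO) = (1/1) × 40.40 = 40.40 mol

40.4 mol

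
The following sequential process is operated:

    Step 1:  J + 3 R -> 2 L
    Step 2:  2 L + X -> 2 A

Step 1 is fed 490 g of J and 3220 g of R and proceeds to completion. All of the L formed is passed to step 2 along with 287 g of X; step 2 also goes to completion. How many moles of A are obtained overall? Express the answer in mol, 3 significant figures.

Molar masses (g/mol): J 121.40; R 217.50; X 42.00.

Step 1:
n(J) = 490.0 / 121.40 = 4.036 mol
n(R) = 3220 / 217.50 = 14.80 mol
n/ν for J = 4.036/1 = 4.036
n/ν for R = 14.80/3 = 4.933
Smallest n/ν is J → limiting reagent.
n(L) produced = (2/1) × 4.036 = 8.072 mol
Step 2:
n(L) available = 8.072 mol
n(X) = 287.0 / 42.00 = 6.833 mol
n/ν for L = 8.072/2 = 4.036
n/ν for X = 6.833/1 = 6.833
Smallest n/ν is L → limiting reagent.
n(A) = (2/2) × 8.072 = 8.072 mol

8.07 mol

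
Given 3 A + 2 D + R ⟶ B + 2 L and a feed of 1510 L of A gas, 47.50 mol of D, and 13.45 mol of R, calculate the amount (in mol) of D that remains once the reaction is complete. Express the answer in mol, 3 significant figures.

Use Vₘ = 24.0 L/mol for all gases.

n(A) = 1510 / 24.0 = 62.92 mol
n(D) = 47.50 mol
n(R) = 13.45 mol
n/ν for A = 62.92/3 = 20.97
n/ν for D = 47.50/2 = 23.75
n/ν for R = 13.45/1 = 13.45
Smallest n/ν is R → limiting reagent.
D consumed = (2/1) × 13.45 = 26.90 mol
D remaining = 47.50 − 26.90 = 20.60 mol

20.6 mol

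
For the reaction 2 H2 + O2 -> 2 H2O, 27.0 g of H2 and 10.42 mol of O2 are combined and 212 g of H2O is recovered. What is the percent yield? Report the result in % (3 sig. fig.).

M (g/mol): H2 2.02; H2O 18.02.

n(H2) = 27.00 / 2.02 = 13.37 mol
n(O2) = 10.42 mol
n/ν for H2 = 13.37/2 = 6.685
n/ν for O2 = 10.42/1 = 10.42
Smallest n/ν is H2 → limiting reagent.
theoretical n(H2O) = (2/2) × 13.37 = 13.37 mol → 240.9 g
% yield = 212 / 240.9 × 100 = 88.00 %

88.0 %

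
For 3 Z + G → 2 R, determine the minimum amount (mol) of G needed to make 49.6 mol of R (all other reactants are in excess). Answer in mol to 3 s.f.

n(R) = 49.60 mol
n(G) = (1/2) × 49.60 = 24.80 mol

24.8 mol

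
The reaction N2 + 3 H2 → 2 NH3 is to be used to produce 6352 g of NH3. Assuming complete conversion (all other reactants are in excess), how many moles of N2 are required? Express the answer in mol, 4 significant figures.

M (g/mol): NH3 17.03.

186.5 mol

n(NH3) = 6352 / 17.03 = 373.0 mol
n(N2) = (1/2) × 373.0 = 186.5 mol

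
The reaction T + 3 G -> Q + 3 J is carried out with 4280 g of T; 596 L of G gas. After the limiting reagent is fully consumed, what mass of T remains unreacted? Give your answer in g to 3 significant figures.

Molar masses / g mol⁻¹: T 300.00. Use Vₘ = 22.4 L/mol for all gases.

1620 g

n(T) = 4280 / 300.00 = 14.27 mol
n(G) = 596.0 / 22.4 = 26.61 mol
n/ν for T = 14.27/1 = 14.27
n/ν for G = 26.61/3 = 8.870
Smallest n/ν is G → limiting reagent.
T consumed = (1/3) × 26.61 = 8.870 mol
T remaining = 14.27 − 8.870 = 5.400 mol
mass = 5.400 × 300.00 = 1620 g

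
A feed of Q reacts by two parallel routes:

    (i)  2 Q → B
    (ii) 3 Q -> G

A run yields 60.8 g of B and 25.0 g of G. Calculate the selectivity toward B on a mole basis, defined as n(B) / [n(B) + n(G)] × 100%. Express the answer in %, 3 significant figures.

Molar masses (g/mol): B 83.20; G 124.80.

n(B) = 60.8 / 83.20 = 0.7308 mol
n(G) = 25.0 / 124.80 = 0.2003 mol
selectivity = 0.7308/(0.7308+0.2003) × 100 = 78.49 %

78.5 %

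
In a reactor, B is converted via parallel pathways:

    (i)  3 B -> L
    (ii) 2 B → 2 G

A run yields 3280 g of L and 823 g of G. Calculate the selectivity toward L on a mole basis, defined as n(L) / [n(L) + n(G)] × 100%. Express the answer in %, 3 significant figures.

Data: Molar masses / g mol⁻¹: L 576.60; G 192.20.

57.1 %

n(L) = 3280 / 576.60 = 5.689 mol
n(G) = 823 / 192.20 = 4.282 mol
selectivity = 5.689/(5.689+4.282) × 100 = 57.06 %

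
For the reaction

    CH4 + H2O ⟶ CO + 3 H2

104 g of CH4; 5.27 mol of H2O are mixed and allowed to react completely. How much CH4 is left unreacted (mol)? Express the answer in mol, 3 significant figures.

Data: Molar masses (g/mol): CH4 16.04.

1.21 mol

n(CH4) = 104.0 / 16.04 = 6.484 mol
n(H2O) = 5.270 mol
n/ν for CH4 = 6.484/1 = 6.484
n/ν for H2O = 5.270/1 = 5.270
Smallest n/ν is H2O → limiting reagent.
CH4 consumed = (1/1) × 5.270 = 5.270 mol
CH4 remaining = 6.484 − 5.270 = 1.214 mol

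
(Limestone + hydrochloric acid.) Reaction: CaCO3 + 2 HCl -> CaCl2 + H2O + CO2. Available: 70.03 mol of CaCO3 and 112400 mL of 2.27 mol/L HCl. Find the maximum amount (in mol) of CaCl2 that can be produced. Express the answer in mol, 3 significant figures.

n(CaCO3) = 70.03 mol
n(HCl) = 2.27 × 112400/1000 = 255.1 mol
n/ν → CaCO3: 70.03, HCl: 127.6; CaCO3 is limiting.
n(CaCl2) = (1/1) × 70.03 = 70.03 mol

70.0 mol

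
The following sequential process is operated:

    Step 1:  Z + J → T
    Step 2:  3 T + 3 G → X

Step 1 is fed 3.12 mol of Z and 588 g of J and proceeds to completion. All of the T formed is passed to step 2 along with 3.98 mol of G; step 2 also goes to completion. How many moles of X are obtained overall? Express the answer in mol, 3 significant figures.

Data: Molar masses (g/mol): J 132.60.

1.04 mol

Step 1:
n(Z) = 3.120 mol
n(J) = 588.0 / 132.60 = 4.434 mol
n/ν → Z: 3.120, J: 4.434; Z is limiting.
n(T) produced = (1/1) × 3.120 = 3.120 mol
Step 2:
n(T) available = 3.120 mol
n(G) = 3.980 mol
n/ν → T: 1.040, G: 1.327; T is limiting.
n(X) = (1/3) × 3.120 = 1.040 mol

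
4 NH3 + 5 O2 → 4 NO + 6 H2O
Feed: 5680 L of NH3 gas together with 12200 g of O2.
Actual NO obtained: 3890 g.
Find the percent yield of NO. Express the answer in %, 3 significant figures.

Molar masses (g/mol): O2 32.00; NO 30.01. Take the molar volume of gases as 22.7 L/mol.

51.8 %

n(NH3) = 5680 / 22.7 = 250.2 mol
n(O2) = 12200 / 32.00 = 381.3 mol
n/ν for NH3 = 250.2/4 = 62.55
n/ν for O2 = 381.3/5 = 76.26
Smallest n/ν is NH3 → limiting reagent.
theoretical n(NO) = (4/4) × 250.2 = 250.2 mol → 7509 g
% yield = 3890 / 7509 × 100 = 51.80 %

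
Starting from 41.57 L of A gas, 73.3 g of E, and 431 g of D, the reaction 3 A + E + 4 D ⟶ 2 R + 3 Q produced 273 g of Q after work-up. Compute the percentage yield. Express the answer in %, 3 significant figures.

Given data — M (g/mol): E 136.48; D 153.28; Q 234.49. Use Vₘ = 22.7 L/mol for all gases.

72.3 %

n(A) = 41.57 / 22.7 = 1.831 mol
n(E) = 73.30 / 136.48 = 0.5371 mol
n(D) = 431.0 / 153.28 = 2.812 mol
n/ν → A: 0.6103, E: 0.5371, D: 0.7030; E is limiting.
theoretical n(Q) = (3/1) × 0.5371 = 1.611 mol → 377.8 g
% yield = 273 / 377.8 × 100 = 72.26 %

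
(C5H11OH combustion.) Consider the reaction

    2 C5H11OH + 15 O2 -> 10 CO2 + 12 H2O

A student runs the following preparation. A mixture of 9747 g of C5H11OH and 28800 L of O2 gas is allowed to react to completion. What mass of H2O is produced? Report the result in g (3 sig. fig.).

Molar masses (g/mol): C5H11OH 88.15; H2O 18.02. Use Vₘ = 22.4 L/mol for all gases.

n(C5H11OH) = 9747 / 88.15 = 110.6 mol
n(O2) = 28800 / 22.4 = 1286 mol
n/ν for C5H11OH = 110.6/2 = 55.30
n/ν for O2 = 1286/15 = 85.73
Smallest n/ν is C5H11OH → limiting reagent.
n(H2O) = (12/2) × 110.6 = 663.6 mol
mass = 663.6 × 18.02 = 11960 g

12000 g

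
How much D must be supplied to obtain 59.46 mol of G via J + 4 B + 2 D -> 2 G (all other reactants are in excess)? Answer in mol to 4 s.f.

59.46 mol

n(G) = 59.46 mol
n(D) = (2/2) × 59.46 = 59.46 mol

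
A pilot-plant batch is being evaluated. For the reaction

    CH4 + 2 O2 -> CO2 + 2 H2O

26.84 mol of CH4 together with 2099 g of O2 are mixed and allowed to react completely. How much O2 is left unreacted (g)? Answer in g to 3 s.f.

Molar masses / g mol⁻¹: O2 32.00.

381 g

n(CH4) = 26.84 mol
n(O2) = 2099 / 32.00 = 65.59 mol
n/ν → CH4: 26.84, O2: 32.80; CH4 is limiting.
O2 consumed = (2/1) × 26.84 = 53.68 mol
O2 remaining = 65.59 − 53.68 = 11.91 mol
mass = 11.91 × 32.00 = 381.1 g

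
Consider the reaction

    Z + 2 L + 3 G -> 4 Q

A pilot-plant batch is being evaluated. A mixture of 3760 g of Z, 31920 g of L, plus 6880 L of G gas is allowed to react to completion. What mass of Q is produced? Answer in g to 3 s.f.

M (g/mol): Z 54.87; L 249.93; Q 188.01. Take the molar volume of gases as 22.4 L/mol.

48000 g

n(Z) = 3760 / 54.87 = 68.53 mol
n(L) = 31920 / 249.93 = 127.7 mol
n(G) = 6880 / 22.4 = 307.1 mol
n/ν for Z = 68.53/1 = 68.53
n/ν for L = 127.7/2 = 63.85
n/ν for G = 307.1/3 = 102.4
Smallest n/ν is L → limiting reagent.
n(Q) = (4/2) × 127.7 = 255.4 mol
mass = 255.4 × 188.01 = 48020 g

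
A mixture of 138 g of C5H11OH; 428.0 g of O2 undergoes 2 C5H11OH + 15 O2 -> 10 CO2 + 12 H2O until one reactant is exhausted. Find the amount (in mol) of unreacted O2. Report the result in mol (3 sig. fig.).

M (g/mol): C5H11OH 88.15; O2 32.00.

1.63 mol

n(C5H11OH) = 138.0 / 88.15 = 1.566 mol
n(O2) = 428.0 / 32.00 = 13.38 mol
n/ν → C5H11OH: 0.7830, O2: 0.8920; C5H11OH is limiting.
O2 consumed = (15/2) × 1.566 = 11.75 mol
O2 remaining = 13.38 − 11.75 = 1.630 mol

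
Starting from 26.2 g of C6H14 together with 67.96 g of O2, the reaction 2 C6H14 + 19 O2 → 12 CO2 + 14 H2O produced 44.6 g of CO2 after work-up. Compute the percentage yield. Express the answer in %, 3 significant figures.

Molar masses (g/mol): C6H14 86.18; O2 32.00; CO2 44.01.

75.6 %

n(C6H14) = 26.20 / 86.18 = 0.3040 mol
n(O2) = 67.96 / 32.00 = 2.124 mol
n/ν for C6H14 = 0.3040/2 = 0.1520
n/ν for O2 = 2.124/19 = 0.1118
Smallest n/ν is O2 → limiting reagent.
theoretical n(CO2) = (12/19) × 2.124 = 1.341 mol → 59.02 g
% yield = 44.6 / 59.02 × 100 = 75.57 %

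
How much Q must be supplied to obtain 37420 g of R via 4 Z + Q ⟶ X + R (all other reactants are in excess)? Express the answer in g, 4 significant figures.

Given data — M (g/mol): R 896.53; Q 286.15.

11940 g

n(R) = 37420 / 896.53 = 41.74 mol
n(Q) = (1/1) × 41.74 = 41.74 mol
mass = 41.74 × 286.15 = 11940 g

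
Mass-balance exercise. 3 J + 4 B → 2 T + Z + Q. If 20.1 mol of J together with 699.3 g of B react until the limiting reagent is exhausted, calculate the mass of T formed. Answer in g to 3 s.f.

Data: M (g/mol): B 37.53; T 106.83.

n(J) = 20.10 mol
n(B) = 699.3 / 37.53 = 18.63 mol
n/ν for J = 20.10/3 = 6.700
n/ν for B = 18.63/4 = 4.658
Smallest n/ν is B → limiting reagent.
n(T) = (2/4) × 18.63 = 9.315 mol
mass = 9.315 × 106.83 = 995.1 g

995 g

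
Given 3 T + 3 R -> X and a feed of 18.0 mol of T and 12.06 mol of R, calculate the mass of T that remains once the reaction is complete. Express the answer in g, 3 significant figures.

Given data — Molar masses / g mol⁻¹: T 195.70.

1160 g

n(T) = 18.00 mol
n(R) = 12.06 mol
n/ν → T: 6.000, R: 4.020; R is limiting.
T consumed = (3/3) × 12.06 = 12.06 mol
T remaining = 18.00 − 12.06 = 5.940 mol
mass = 5.940 × 195.70 = 1162 g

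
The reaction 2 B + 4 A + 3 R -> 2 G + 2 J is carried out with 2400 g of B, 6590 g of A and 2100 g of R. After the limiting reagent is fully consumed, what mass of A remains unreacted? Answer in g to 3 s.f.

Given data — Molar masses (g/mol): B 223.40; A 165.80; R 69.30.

3030 g

n(B) = 2400 / 223.40 = 10.74 mol
n(A) = 6590 / 165.80 = 39.75 mol
n(R) = 2100 / 69.30 = 30.30 mol
n/ν for B = 10.74/2 = 5.370
n/ν for A = 39.75/4 = 9.938
n/ν for R = 30.30/3 = 10.10
Smallest n/ν is B → limiting reagent.
A consumed = (4/2) × 10.74 = 21.48 mol
A remaining = 39.75 − 21.48 = 18.27 mol
mass = 18.27 × 165.80 = 3029 g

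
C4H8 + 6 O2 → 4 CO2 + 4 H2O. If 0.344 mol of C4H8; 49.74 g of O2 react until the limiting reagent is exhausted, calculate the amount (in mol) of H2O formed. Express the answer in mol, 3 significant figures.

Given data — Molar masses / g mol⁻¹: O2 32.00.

n(C4H8) = 0.3440 mol
n(O2) = 49.74 / 32.00 = 1.554 mol
n/ν for C4H8 = 0.3440/1 = 0.3440
n/ν for O2 = 1.554/6 = 0.2590
Smallest n/ν is O2 → limiting reagent.
n(H2O) = (4/6) × 1.554 = 1.036 mol

1.04 mol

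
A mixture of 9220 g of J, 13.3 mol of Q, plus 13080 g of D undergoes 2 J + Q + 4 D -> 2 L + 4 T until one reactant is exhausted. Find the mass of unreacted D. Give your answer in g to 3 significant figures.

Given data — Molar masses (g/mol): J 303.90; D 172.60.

n(J) = 9220 / 303.90 = 30.34 mol
n(Q) = 13.30 mol
n(D) = 13080 / 172.60 = 75.78 mol
n/ν for J = 30.34/2 = 15.17
n/ν for Q = 13.30/1 = 13.30
n/ν for D = 75.78/4 = 18.95
Smallest n/ν is Q → limiting reagent.
D consumed = (4/1) × 13.30 = 53.20 mol
D remaining = 75.78 − 53.20 = 22.58 mol
mass = 22.58 × 172.60 = 3897 g

3900 g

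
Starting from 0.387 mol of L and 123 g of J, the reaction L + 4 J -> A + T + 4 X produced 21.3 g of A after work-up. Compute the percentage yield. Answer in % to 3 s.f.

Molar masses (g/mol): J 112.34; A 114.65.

n(L) = 0.3870 mol
n(J) = 123.0 / 112.34 = 1.095 mol
n/ν → L: 0.3870, J: 0.2738; J is limiting.
theoretical n(A) = (1/4) × 1.095 = 0.2738 mol → 31.39 g
% yield = 21.3 / 31.39 × 100 = 67.86 %

67.9 %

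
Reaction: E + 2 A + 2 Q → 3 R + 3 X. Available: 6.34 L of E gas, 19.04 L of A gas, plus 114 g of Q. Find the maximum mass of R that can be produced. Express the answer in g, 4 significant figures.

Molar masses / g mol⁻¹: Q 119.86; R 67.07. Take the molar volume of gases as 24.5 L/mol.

52.07 g

n(E) = 6.340 / 24.5 = 0.2588 mol
n(A) = 19.04 / 24.5 = 0.7771 mol
n(Q) = 114.0 / 119.86 = 0.9511 mol
n/ν for E = 0.2588/1 = 0.2588
n/ν for A = 0.7771/2 = 0.3886
n/ν for Q = 0.9511/2 = 0.4756
Smallest n/ν is E → limiting reagent.
n(R) = (3/1) × 0.2588 = 0.7764 mol
mass = 0.7764 × 67.07 = 52.07 g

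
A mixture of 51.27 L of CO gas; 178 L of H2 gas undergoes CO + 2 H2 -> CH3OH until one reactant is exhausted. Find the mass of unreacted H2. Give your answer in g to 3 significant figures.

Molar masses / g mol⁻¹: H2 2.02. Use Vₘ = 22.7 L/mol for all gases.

n(CO) = 51.27 / 22.7 = 2.259 mol
n(H2) = 178.0 / 22.7 = 7.841 mol
n/ν for CO = 2.259/1 = 2.259
n/ν for H2 = 7.841/2 = 3.921
Smallest n/ν is CO → limiting reagent.
H2 consumed = (2/1) × 2.259 = 4.518 mol
H2 remaining = 7.841 − 4.518 = 3.323 mol
mass = 3.323 × 2.02 = 6.712 g

6.71 g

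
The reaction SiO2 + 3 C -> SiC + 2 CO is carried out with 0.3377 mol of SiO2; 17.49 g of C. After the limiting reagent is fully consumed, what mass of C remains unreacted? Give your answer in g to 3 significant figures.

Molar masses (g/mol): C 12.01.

n(SiO2) = 0.3377 mol
n(C) = 17.49 / 12.01 = 1.456 mol
n/ν for SiO2 = 0.3377/1 = 0.3377
n/ν for C = 1.456/3 = 0.4853
Smallest n/ν is SiO2 → limiting reagent.
C consumed = (3/1) × 0.3377 = 1.013 mol
C remaining = 1.456 − 1.013 = 0.4430 mol
mass = 0.4430 × 12.01 = 5.320 g

5.32 g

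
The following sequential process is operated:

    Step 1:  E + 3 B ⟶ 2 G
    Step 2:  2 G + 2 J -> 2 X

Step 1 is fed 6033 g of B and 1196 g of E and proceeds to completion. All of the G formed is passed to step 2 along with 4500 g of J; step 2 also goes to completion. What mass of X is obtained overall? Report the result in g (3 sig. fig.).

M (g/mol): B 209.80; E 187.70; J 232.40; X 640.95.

Step 1:
n(B) = 6033 / 209.80 = 28.76 mol
n(E) = 1196 / 187.70 = 6.372 mol
n/ν for B = 28.76/3 = 9.587
n/ν for E = 6.372/1 = 6.372
Smallest n/ν is E → limiting reagent.
n(G) produced = (2/1) × 6.372 = 12.74 mol
Step 2:
n(G) available = 12.74 mol
n(J) = 4500 / 232.40 = 19.36 mol
n/ν for G = 12.74/2 = 6.370
n/ν for J = 19.36/2 = 9.680
Smallest n/ν is G → limiting reagent.
n(X) = (2/2) × 12.74 = 12.74 mol
mass = 12.74 × 640.95 = 8166 g

8170 g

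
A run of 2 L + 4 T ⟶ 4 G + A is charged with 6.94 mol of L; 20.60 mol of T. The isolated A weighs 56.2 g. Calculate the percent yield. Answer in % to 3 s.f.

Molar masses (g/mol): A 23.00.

n(L) = 6.940 mol
n(T) = 20.60 mol
n/ν → L: 3.470, T: 5.150; L is limiting.
theoretical n(A) = (1/2) × 6.940 = 3.470 mol → 79.81 g
% yield = 56.2 / 79.81 × 100 = 70.42 %

70.4 %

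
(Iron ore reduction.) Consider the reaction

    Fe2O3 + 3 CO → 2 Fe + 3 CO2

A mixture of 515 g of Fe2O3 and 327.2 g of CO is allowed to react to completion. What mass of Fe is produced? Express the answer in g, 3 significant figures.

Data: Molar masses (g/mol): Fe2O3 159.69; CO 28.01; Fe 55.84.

n(Fe2O3) = 515.0 / 159.69 = 3.225 mol
n(CO) = 327.2 / 28.01 = 11.68 mol
n/ν for Fe2O3 = 3.225/1 = 3.225
n/ν for CO = 11.68/3 = 3.893
Smallest n/ν is Fe2O3 → limiting reagent.
n(Fe) = (2/1) × 3.225 = 6.450 mol
mass = 6.450 × 55.84 = 360.2 g

360 g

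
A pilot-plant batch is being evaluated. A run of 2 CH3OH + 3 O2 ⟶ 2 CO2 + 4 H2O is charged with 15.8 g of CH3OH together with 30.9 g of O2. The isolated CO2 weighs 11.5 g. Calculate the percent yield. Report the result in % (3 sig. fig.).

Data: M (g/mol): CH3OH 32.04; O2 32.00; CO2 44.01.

53.0 %

n(CH3OH) = 15.80 / 32.04 = 0.4931 mol
n(O2) = 30.90 / 32.00 = 0.9656 mol
n/ν for CH3OH = 0.4931/2 = 0.2466
n/ν for O2 = 0.9656/3 = 0.3219
Smallest n/ν is CH3OH → limiting reagent.
theoretical n(CO2) = (2/2) × 0.4931 = 0.4931 mol → 21.70 g
% yield = 11.5 / 21.70 × 100 = 53.00 %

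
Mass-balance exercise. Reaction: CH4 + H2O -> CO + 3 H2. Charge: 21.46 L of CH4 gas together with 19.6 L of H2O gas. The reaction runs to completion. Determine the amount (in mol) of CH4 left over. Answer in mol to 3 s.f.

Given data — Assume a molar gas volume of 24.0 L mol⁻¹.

0.0775 mol

n(CH4) = 21.46 / 24.0 = 0.8942 mol
n(H2O) = 19.60 / 24.0 = 0.8167 mol
n/ν → CH4: 0.8942, H2O: 0.8167; H2O is limiting.
CH4 consumed = (1/1) × 0.8167 = 0.8167 mol
CH4 remaining = 0.8942 − 0.8167 = 0.07750 mol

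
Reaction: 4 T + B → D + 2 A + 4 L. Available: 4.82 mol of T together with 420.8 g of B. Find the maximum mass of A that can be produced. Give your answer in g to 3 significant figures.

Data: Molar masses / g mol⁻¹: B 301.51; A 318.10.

767 g

n(T) = 4.820 mol
n(B) = 420.8 / 301.51 = 1.396 mol
n/ν for T = 4.820/4 = 1.205
n/ν for B = 1.396/1 = 1.396
Smallest n/ν is T → limiting reagent.
n(A) = (2/4) × 4.820 = 2.410 mol
mass = 2.410 × 318.10 = 766.6 g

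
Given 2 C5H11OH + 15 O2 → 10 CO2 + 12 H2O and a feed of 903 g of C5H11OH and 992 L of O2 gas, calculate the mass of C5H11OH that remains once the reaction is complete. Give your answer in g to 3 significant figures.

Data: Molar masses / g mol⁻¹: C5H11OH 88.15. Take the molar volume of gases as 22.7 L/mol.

n(C5H11OH) = 903.0 / 88.15 = 10.24 mol
n(O2) = 992.0 / 22.7 = 43.70 mol
n/ν → C5H11OH: 5.120, O2: 2.913; O2 is limiting.
C5H11OH consumed = (2/15) × 43.70 = 5.827 mol
C5H11OH remaining = 10.24 − 5.827 = 4.413 mol
mass = 4.413 × 88.15 = 389.0 g

389 g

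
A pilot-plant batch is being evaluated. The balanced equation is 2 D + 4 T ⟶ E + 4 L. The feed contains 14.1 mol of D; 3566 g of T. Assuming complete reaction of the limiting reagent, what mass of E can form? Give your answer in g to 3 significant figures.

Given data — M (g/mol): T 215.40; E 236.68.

n(D) = 14.10 mol
n(T) = 3566 / 215.40 = 16.56 mol
n/ν for D = 14.10/2 = 7.050
n/ν for T = 16.56/4 = 4.140
Smallest n/ν is T → limiting reagent.
n(E) = (1/4) × 16.56 = 4.140 mol
mass = 4.140 × 236.68 = 979.9 g

980 g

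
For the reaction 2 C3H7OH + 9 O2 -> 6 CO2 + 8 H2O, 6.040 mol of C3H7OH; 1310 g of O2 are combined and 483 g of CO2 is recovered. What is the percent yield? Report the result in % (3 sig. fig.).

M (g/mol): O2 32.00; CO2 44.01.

60.6 %

n(C3H7OH) = 6.040 mol
n(O2) = 1310 / 32.00 = 40.94 mol
n/ν for C3H7OH = 6.040/2 = 3.020
n/ν for O2 = 40.94/9 = 4.549
Smallest n/ν is C3H7OH → limiting reagent.
theoretical n(CO2) = (6/2) × 6.040 = 18.12 mol → 797.5 g
% yield = 483 / 797.5 × 100 = 60.56 %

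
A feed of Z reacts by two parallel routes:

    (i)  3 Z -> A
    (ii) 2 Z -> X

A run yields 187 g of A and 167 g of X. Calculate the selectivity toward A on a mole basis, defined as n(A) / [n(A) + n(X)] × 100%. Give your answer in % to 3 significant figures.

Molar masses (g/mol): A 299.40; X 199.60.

42.7 %

n(A) = 187 / 299.40 = 0.6246 mol
n(X) = 167 / 199.60 = 0.8367 mol
selectivity = 0.6246/(0.6246+0.8367) × 100 = 42.74 %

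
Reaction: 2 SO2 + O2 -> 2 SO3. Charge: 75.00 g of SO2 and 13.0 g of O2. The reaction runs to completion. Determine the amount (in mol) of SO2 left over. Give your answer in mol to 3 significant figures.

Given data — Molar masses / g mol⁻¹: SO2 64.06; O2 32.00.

0.358 mol

n(SO2) = 75.00 / 64.06 = 1.171 mol
n(O2) = 13.00 / 32.00 = 0.4063 mol
n/ν for SO2 = 1.171/2 = 0.5855
n/ν for O2 = 0.4063/1 = 0.4063
Smallest n/ν is O2 → limiting reagent.
SO2 consumed = (2/1) × 0.4063 = 0.8126 mol
SO2 remaining = 1.171 − 0.8126 = 0.3584 mol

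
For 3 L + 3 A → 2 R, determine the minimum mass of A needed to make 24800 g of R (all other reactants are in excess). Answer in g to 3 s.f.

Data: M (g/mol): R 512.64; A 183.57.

13300 g

n(R) = 24800 / 512.64 = 48.38 mol
n(A) = (3/2) × 48.38 = 72.57 mol
mass = 72.57 × 183.57 = 13320 g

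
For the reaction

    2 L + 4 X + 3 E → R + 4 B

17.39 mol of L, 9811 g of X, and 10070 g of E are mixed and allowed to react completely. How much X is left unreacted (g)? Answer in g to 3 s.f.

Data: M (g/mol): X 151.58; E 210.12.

4540 g

n(L) = 17.39 mol
n(X) = 9811 / 151.58 = 64.72 mol
n(E) = 10070 / 210.12 = 47.92 mol
n/ν → L: 8.695, X: 16.18, E: 15.97; L is limiting.
X consumed = (4/2) × 17.39 = 34.78 mol
X remaining = 64.72 − 34.78 = 29.94 mol
mass = 29.94 × 151.58 = 4538 g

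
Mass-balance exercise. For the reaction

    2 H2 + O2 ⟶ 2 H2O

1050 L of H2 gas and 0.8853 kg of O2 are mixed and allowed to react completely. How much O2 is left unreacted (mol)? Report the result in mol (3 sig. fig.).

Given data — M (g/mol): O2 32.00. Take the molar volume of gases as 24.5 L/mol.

n(H2) = 1050 / 24.5 = 42.86 mol
n(O2) = 0.8853×1000 / 32.00 = 27.67 mol
n/ν for H2 = 42.86/2 = 21.43
n/ν for O2 = 27.67/1 = 27.67
Smallest n/ν is H2 → limiting reagent.
O2 consumed = (1/2) × 42.86 = 21.43 mol
O2 remaining = 27.67 − 21.43 = 6.240 mol

6.24 mol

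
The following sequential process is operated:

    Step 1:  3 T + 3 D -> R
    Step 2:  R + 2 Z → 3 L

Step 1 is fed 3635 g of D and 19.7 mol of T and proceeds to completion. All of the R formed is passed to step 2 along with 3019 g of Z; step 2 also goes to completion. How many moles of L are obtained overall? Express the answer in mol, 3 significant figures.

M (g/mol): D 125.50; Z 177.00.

Step 1:
n(D) = 3635 / 125.50 = 28.96 mol
n(T) = 19.70 mol
n/ν for D = 28.96/3 = 9.653
n/ν for T = 19.70/3 = 6.567
Smallest n/ν is T → limiting reagent.
n(R) produced = (1/3) × 19.70 = 6.567 mol
Step 2:
n(R) available = 6.567 mol
n(Z) = 3019 / 177.00 = 17.06 mol
n/ν for R = 6.567/1 = 6.567
n/ν for Z = 17.06/2 = 8.530
Smallest n/ν is R → limiting reagent.
n(L) = (3/1) × 6.567 = 19.70 mol

19.7 mol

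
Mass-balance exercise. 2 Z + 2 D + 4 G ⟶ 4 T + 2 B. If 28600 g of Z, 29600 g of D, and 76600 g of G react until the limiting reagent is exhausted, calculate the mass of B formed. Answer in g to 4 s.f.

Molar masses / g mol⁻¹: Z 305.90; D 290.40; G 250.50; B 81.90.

n(Z) = 28600 / 305.90 = 93.49 mol
n(D) = 29600 / 290.40 = 101.9 mol
n(G) = 76600 / 250.50 = 305.8 mol
n/ν for Z = 93.49/2 = 46.75
n/ν for D = 101.9/2 = 50.95
n/ν for G = 305.8/4 = 76.45
Smallest n/ν is Z → limiting reagent.
n(B) = (2/2) × 93.49 = 93.49 mol
mass = 93.49 × 81.90 = 7657 g

7657 g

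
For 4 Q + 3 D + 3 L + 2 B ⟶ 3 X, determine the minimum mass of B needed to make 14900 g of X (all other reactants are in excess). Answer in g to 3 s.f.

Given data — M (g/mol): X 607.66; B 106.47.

1740 g

n(X) = 14900 / 607.66 = 24.52 mol
n(B) = (2/3) × 24.52 = 16.35 mol
mass = 16.35 × 106.47 = 1741 g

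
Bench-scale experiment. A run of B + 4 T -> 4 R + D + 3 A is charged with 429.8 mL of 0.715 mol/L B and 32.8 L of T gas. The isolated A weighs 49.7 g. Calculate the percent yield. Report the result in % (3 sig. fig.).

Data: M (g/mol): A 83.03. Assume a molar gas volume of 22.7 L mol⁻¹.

n(B) = 0.715 × 429.8/1000 = 0.3073 mol
n(T) = 32.80 / 22.7 = 1.445 mol
n/ν → B: 0.3073, T: 0.3613; B is limiting.
theoretical n(A) = (3/1) × 0.3073 = 0.9219 mol → 76.55 g
% yield = 49.7 / 76.55 × 100 = 64.92 %

64.9 %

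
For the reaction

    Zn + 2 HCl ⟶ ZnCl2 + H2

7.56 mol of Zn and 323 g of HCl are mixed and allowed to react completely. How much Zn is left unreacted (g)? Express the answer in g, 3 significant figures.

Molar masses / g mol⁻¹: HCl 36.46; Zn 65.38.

n(Zn) = 7.560 mol
n(HCl) = 323.0 / 36.46 = 8.859 mol
n/ν for Zn = 7.560/1 = 7.560
n/ν for HCl = 8.859/2 = 4.430
Smallest n/ν is HCl → limiting reagent.
Zn consumed = (1/2) × 8.859 = 4.430 mol
Zn remaining = 7.560 − 4.430 = 3.130 mol
mass = 3.130 × 65.38 = 204.6 g

205 g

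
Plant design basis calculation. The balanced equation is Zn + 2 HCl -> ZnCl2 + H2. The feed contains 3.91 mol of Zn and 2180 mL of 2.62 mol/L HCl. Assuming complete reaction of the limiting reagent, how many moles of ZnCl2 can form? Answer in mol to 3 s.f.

n(Zn) = 3.910 mol
n(HCl) = 2.62 × 2180/1000 = 5.712 mol
n/ν for Zn = 3.910/1 = 3.910
n/ν for HCl = 5.712/2 = 2.856
Smallest n/ν is HCl → limiting reagent.
n(ZnCl2) = (1/2) × 5.712 = 2.856 mol

2.86 mol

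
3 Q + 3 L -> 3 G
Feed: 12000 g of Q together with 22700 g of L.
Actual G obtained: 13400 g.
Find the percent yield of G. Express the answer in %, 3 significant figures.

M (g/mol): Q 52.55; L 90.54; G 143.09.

41.0 %

n(Q) = 12000 / 52.55 = 228.4 mol
n(L) = 22700 / 90.54 = 250.7 mol
n/ν for Q = 228.4/3 = 76.13
n/ν for L = 250.7/3 = 83.57
Smallest n/ν is Q → limiting reagent.
theoretical n(G) = (3/3) × 228.4 = 228.4 mol → 32680 g
% yield = 13400 / 32680 × 100 = 41.00 %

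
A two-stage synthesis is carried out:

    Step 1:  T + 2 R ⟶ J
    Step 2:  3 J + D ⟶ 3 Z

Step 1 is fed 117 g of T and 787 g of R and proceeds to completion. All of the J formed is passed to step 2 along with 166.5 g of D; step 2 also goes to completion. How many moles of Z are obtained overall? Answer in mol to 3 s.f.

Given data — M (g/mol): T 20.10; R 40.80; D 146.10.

Step 1:
n(T) = 117.0 / 20.10 = 5.821 mol
n(R) = 787.0 / 40.80 = 19.29 mol
n/ν for T = 5.821/1 = 5.821
n/ν for R = 19.29/2 = 9.645
Smallest n/ν is T → limiting reagent.
n(J) produced = (1/1) × 5.821 = 5.821 mol
Step 2:
n(J) available = 5.821 mol
n(D) = 166.5 / 146.10 = 1.140 mol
n/ν for J = 5.821/3 = 1.940
n/ν for D = 1.140/1 = 1.140
Smallest n/ν is D → limiting reagent.
n(Z) = (3/1) × 1.140 = 3.420 mol

3.42 mol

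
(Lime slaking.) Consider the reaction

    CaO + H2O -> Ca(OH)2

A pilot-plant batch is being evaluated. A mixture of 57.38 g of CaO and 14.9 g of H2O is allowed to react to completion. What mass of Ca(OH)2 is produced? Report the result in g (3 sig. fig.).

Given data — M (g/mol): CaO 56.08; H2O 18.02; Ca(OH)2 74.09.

n(CaO) = 57.38 / 56.08 = 1.023 mol
n(H2O) = 14.90 / 18.02 = 0.8269 mol
n/ν for CaO = 1.023/1 = 1.023
n/ν for H2O = 0.8269/1 = 0.8269
Smallest n/ν is H2O → limiting reagent.
n(Ca(OH)2) = (1/1) × 0.8269 = 0.8269 mol
mass = 0.8269 × 74.09 = 61.27 g

61.3 g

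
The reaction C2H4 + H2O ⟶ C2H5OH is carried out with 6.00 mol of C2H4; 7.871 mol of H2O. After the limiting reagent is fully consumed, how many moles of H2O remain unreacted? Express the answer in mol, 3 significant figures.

1.87 mol

n(C2H4) = 6.000 mol
n(H2O) = 7.871 mol
n/ν for C2H4 = 6.000/1 = 6.000
n/ν for H2O = 7.871/1 = 7.871
Smallest n/ν is C2H4 → limiting reagent.
H2O consumed = (1/1) × 6.000 = 6.000 mol
H2O remaining = 7.871 − 6.000 = 1.871 mol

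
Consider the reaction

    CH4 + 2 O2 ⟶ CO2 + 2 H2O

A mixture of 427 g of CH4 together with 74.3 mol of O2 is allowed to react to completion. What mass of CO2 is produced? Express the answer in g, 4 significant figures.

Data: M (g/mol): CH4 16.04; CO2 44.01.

n(CH4) = 427.0 / 16.04 = 26.62 mol
n(O2) = 74.30 mol
n/ν for CH4 = 26.62/1 = 26.62
n/ν for O2 = 74.30/2 = 37.15
Smallest n/ν is CH4 → limiting reagent.
n(CO2) = (1/1) × 26.62 = 26.62 mol
mass = 26.62 × 44.01 = 1172 g

1172 g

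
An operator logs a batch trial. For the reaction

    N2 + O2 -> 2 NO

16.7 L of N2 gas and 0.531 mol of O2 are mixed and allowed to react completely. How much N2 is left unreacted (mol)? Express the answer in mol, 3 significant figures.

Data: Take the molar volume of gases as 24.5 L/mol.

0.151 mol

n(N2) = 16.70 / 24.5 = 0.6816 mol
n(O2) = 0.5310 mol
n/ν → N2: 0.6816, O2: 0.5310; O2 is limiting.
N2 consumed = (1/1) × 0.5310 = 0.5310 mol
N2 remaining = 0.6816 − 0.5310 = 0.1506 mol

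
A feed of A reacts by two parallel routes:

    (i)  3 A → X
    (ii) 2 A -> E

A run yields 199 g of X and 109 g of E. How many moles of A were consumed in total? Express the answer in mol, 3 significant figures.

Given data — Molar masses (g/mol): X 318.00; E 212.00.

n(X) = 199 / 318.00 = 0.6258 mol
n(E) = 109 / 212.00 = 0.5142 mol
n(A) via (i) = (3/1)×0.6258 = 1.877 mol
n(A) via (ii) = (2/1)×0.5142 = 1.028 mol
total n(A) = 1.877 + 1.028 = 2.905 mol

2.91 mol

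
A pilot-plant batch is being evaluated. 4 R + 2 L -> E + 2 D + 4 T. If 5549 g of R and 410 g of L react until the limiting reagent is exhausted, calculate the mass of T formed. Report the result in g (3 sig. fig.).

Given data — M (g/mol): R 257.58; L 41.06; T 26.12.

n(R) = 5549 / 257.58 = 21.54 mol
n(L) = 410.0 / 41.06 = 9.985 mol
n/ν for R = 21.54/4 = 5.385
n/ν for L = 9.985/2 = 4.993
Smallest n/ν is L → limiting reagent.
n(T) = (4/2) × 9.985 = 19.97 mol
mass = 19.97 × 26.12 = 521.6 g

522 g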